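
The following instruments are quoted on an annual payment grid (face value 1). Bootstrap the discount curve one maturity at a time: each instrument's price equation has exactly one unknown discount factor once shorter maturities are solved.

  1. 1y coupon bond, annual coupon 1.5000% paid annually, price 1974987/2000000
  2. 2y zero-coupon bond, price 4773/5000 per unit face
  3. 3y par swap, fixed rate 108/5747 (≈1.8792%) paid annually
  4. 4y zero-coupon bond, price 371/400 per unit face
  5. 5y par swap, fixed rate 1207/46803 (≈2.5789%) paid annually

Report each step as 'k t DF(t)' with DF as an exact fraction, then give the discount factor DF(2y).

step 1 [1y] bond c/1=3/200: DF=(1974987/2000000 − 3/200·(0))/(1+3/200) = 9729/10000 ≈ 0.972900
step 2 [2y] zero: DF = P = 4773/5000 ≈ 0.954600
step 3 [3y] swap r/1=108/5747: DF=(1 − 108/5747·(0.972900+0.954600))/(1+108/5747) = 473/500 ≈ 0.946000
step 4 [4y] zero: DF = P = 371/400 ≈ 0.927500
step 5 [5y] swap r/1=1207/46803: DF=(1 − 1207/46803·(0.972900+0.954600+0.946000+0.927500))/(1+1207/46803) = 8793/10000 ≈ 0.879300

1 1 9729/10000
2 2 4773/5000
3 3 473/500
4 4 371/400
5 5 8793/10000
DF(2y) = 4773/5000 ≈ 0.954600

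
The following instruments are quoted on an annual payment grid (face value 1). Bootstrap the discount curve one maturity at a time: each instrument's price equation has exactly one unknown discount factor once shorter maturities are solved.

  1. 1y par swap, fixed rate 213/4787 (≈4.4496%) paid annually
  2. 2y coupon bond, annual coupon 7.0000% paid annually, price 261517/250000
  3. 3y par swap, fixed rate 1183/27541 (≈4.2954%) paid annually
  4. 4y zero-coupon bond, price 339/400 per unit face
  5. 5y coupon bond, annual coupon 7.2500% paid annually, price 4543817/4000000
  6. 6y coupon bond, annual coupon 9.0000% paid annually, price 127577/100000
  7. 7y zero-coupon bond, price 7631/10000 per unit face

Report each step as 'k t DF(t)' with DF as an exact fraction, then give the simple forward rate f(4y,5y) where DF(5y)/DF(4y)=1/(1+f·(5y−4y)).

step 1 [1y] swap r/1=213/4787: DF=(1 − 213/4787·(0))/(1+213/4787) = 4787/5000 ≈ 0.957400
step 2 [2y] bond c/1=7/100: DF=(261517/250000 − 7/100·(0.957400))/(1+7/100) = 183/200 ≈ 0.915000
step 3 [3y] swap r/1=1183/27541: DF=(1 − 1183/27541·(0.957400+0.915000))/(1+1183/27541) = 8817/10000 ≈ 0.881700
step 4 [4y] zero: DF = P = 339/400 ≈ 0.847500
step 5 [5y] bond c/1=29/400: DF=(4543817/4000000 − 29/400·(0.957400+0.915000+0.881700+0.847500))/(1+29/400) = 8157/10000 ≈ 0.815700
step 6 [6y] bond c/1=9/100: DF=(127577/100000 − 9/100·(0.957400+0.915000+0.881700+0.847500+0.815700))/(1+9/100) = 8057/10000 ≈ 0.805700
step 7 [7y] zero: DF = P = 7631/10000 ≈ 0.763100

1 1 4787/5000
2 2 183/200
3 3 8817/10000
4 4 339/400
5 5 8157/10000
6 6 8057/10000
7 7 7631/10000
f(4y,5y) = ((339/400)/(8157/10000) − 1)/(1) = 106/2719 ≈ 3.8985%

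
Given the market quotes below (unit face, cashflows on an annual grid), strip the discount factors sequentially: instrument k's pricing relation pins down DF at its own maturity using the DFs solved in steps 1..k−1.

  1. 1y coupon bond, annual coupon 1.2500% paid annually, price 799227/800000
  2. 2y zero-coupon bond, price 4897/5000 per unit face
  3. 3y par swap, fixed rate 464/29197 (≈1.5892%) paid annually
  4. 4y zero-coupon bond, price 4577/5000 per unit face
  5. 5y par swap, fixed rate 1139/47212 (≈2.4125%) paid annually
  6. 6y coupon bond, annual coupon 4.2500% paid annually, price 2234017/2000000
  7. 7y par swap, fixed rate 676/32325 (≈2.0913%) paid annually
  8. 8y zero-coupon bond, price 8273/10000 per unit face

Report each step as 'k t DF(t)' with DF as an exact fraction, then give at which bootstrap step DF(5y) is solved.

1 1 9867/10000
2 2 4897/5000
3 3 596/625
4 4 4577/5000
5 5 8861/10000
6 6 879/1000
7 7 1081/1250
8 8 8273/10000
DF(5y) is solved at step 5

step 1 [1y] bond c/1=1/80: DF=(799227/800000 − 1/80·(0))/(1+1/80) = 9867/10000 ≈ 0.986700
step 2 [2y] zero: DF = P = 4897/5000 ≈ 0.979400
step 3 [3y] swap r/1=464/29197: DF=(1 − 464/29197·(0.986700+0.979400))/(1+464/29197) = 596/625 ≈ 0.953600
step 4 [4y] zero: DF = P = 4577/5000 ≈ 0.915400
step 5 [5y] swap r/1=1139/47212: DF=(1 − 1139/47212·(0.986700+0.979400+0.953600+0.915400))/(1+1139/47212) = 8861/10000 ≈ 0.886100
step 6 [6y] bond c/1=17/400: DF=(2234017/2000000 − 17/400·(0.986700+0.979400+0.953600+0.915400+0.886100))/(1+17/400) = 879/1000 ≈ 0.879000
step 7 [7y] swap r/1=676/32325: DF=(1 − 676/32325·(0.986700+0.979400+0.953600+0.915400+0.886100+0.879000))/(1+676/32325) = 1081/1250 ≈ 0.864800
step 8 [8y] zero: DF = P = 8273/10000 ≈ 0.827300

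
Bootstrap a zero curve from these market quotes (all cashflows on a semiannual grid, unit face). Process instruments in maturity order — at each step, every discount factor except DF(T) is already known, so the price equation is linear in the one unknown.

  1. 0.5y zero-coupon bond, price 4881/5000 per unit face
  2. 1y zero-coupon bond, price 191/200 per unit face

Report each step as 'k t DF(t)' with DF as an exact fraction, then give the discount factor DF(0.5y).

step 1 [0.5y] zero: DF = P = 4881/5000 ≈ 0.976200
step 2 [1y] zero: DF = P = 191/200 ≈ 0.955000

1 1/2 4881/5000
2 1 191/200
DF(0.5y) = 4881/5000 ≈ 0.976200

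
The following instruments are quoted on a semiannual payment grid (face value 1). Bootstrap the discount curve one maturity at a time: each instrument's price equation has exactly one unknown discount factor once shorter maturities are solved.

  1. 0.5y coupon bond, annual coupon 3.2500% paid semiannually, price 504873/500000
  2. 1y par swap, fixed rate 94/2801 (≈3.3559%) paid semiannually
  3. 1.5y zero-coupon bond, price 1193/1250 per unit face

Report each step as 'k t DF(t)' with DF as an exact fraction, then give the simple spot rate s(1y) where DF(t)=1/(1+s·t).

1 1/2 621/625
2 1 9671/10000
3 3/2 1193/1250
s(1y) = (1/(9671/10000) − 1)/(1) = 329/9671 ≈ 3.4019%

step 1 [0.5y] bond c/2=13/800: DF=(504873/500000 − 13/800·(0))/(1+13/800) = 621/625 ≈ 0.993600
step 2 [1y] swap r/2=47/2801: DF=(1 − 47/2801·(0.993600))/(1+47/2801) = 9671/10000 ≈ 0.967100
step 3 [1.5y] zero: DF = P = 1193/1250 ≈ 0.954400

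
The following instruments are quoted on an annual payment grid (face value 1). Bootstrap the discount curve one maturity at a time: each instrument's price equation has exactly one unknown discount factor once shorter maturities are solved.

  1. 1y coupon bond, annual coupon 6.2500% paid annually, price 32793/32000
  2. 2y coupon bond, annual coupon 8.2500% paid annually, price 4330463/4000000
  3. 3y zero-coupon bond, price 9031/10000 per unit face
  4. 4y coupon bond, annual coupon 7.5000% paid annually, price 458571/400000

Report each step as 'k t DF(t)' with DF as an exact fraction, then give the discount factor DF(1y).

step 1 [1y] bond c/1=1/16: DF=(32793/32000 − 1/16·(0))/(1+1/16) = 1929/2000 ≈ 0.964500
step 2 [2y] bond c/1=33/400: DF=(4330463/4000000 − 33/400·(0.964500))/(1+33/400) = 4633/5000 ≈ 0.926600
step 3 [3y] zero: DF = P = 9031/10000 ≈ 0.903100
step 4 [4y] bond c/1=3/40: DF=(458571/400000 − 3/40·(0.964500+0.926600+0.903100))/(1+3/40) = 1743/2000 ≈ 0.871500

1 1 1929/2000
2 2 4633/5000
3 3 9031/10000
4 4 1743/2000
DF(1y) = 1929/2000 ≈ 0.964500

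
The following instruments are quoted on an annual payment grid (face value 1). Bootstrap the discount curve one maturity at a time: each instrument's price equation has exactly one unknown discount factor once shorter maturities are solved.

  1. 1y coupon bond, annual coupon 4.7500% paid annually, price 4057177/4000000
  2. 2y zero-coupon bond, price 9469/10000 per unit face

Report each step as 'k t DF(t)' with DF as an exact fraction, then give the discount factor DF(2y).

step 1 [1y] bond c/1=19/400: DF=(4057177/4000000 − 19/400·(0))/(1+19/400) = 9683/10000 ≈ 0.968300
step 2 [2y] zero: DF = P = 9469/10000 ≈ 0.946900

1 1 9683/10000
2 2 9469/10000
DF(2y) = 9469/10000 ≈ 0.946900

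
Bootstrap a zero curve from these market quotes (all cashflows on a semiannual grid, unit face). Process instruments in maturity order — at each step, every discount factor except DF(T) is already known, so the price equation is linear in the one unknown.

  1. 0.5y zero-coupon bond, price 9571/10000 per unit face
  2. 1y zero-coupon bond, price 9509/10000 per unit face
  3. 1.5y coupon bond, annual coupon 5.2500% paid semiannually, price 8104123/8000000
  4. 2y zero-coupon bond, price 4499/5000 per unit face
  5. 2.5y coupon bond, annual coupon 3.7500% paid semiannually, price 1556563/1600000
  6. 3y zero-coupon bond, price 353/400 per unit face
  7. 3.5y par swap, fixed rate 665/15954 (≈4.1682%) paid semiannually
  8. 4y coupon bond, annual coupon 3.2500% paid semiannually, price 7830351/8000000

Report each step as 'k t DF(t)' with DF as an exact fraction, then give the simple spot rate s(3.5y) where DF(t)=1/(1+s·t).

1 1/2 9571/10000
2 1 9509/10000
3 3/2 9383/10000
4 2 4499/5000
5 5/2 443/500
6 3 353/400
7 7/2 867/1000
8 4 8611/10000
s(3.5y) = (1/(867/1000) − 1)/(7/2) = 38/867 ≈ 4.3829%

step 1 [0.5y] zero: DF = P = 9571/10000 ≈ 0.957100
step 2 [1y] zero: DF = P = 9509/10000 ≈ 0.950900
step 3 [1.5y] bond c/2=21/800: DF=(8104123/8000000 − 21/800·(0.957100+0.950900))/(1+21/800) = 9383/10000 ≈ 0.938300
step 4 [2y] zero: DF = P = 4499/5000 ≈ 0.899800
step 5 [2.5y] bond c/2=3/160: DF=(1556563/1600000 − 3/160·(0.957100+0.950900+0.938300+0.899800))/(1+3/160) = 443/500 ≈ 0.886000
step 6 [3y] zero: DF = P = 353/400 ≈ 0.882500
step 7 [3.5y] swap r/2=665/31908: DF=(1 − 665/31908·(0.957100+0.950900+0.938300+0.899800+0.886000+0.882500))/(1+665/31908) = 867/1000 ≈ 0.867000
step 8 [4y] bond c/2=13/800: DF=(7830351/8000000 − 13/800·(0.957100+0.950900+0.938300+0.899800+0.886000+0.882500+0.867000))/(1+13/800) = 8611/10000 ≈ 0.861100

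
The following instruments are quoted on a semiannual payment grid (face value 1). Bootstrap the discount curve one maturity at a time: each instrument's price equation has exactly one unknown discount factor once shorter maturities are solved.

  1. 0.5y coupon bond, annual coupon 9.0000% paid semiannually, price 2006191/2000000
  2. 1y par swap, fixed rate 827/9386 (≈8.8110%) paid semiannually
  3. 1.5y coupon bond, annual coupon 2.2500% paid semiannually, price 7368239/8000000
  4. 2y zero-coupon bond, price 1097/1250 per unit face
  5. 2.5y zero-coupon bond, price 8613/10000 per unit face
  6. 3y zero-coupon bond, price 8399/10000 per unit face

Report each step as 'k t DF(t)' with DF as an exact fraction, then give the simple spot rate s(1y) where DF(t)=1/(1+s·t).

1 1/2 9599/10000
2 1 9173/10000
3 3/2 8899/10000
4 2 1097/1250
5 5/2 8613/10000
6 3 8399/10000
s(1y) = (1/(9173/10000) − 1)/(1) = 827/9173 ≈ 9.0156%

step 1 [0.5y] bond c/2=9/200: DF=(2006191/2000000 − 9/200·(0))/(1+9/200) = 9599/10000 ≈ 0.959900
step 2 [1y] swap r/2=827/18772: DF=(1 − 827/18772·(0.959900))/(1+827/18772) = 9173/10000 ≈ 0.917300
step 3 [1.5y] bond c/2=9/800: DF=(7368239/8000000 − 9/800·(0.959900+0.917300))/(1+9/800) = 8899/10000 ≈ 0.889900
step 4 [2y] zero: DF = P = 1097/1250 ≈ 0.877600
step 5 [2.5y] zero: DF = P = 8613/10000 ≈ 0.861300
step 6 [3y] zero: DF = P = 8399/10000 ≈ 0.839900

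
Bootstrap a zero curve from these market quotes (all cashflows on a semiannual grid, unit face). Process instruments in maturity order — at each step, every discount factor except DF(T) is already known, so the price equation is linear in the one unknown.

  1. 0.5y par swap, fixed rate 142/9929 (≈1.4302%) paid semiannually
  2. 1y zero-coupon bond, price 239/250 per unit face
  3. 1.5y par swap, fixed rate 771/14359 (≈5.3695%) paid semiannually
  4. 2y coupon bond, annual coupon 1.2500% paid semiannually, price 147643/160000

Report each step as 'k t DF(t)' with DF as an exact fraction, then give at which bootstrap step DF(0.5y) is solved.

step 1 [0.5y] swap r/2=71/9929: DF=(1 − 71/9929·(0))/(1+71/9929) = 9929/10000 ≈ 0.992900
step 2 [1y] zero: DF = P = 239/250 ≈ 0.956000
step 3 [1.5y] swap r/2=771/28718: DF=(1 − 771/28718·(0.992900+0.956000))/(1+771/28718) = 9229/10000 ≈ 0.922900
step 4 [2y] bond c/2=1/160: DF=(147643/160000 − 1/160·(0.992900+0.956000+0.922900))/(1+1/160) = 562/625 ≈ 0.899200

1 1/2 9929/10000
2 1 239/250
3 3/2 9229/10000
4 2 562/625
DF(0.5y) is solved at step 1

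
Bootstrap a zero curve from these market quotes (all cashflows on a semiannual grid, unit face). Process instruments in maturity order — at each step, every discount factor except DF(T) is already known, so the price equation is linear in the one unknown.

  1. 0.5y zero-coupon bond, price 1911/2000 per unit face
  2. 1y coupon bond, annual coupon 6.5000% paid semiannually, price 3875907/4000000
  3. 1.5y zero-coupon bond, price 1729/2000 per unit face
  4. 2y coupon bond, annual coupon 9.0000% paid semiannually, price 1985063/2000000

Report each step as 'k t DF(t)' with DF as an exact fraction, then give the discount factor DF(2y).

step 1 [0.5y] zero: DF = P = 1911/2000 ≈ 0.955500
step 2 [1y] bond c/2=13/400: DF=(3875907/4000000 − 13/400·(0.955500))/(1+13/400) = 2271/2500 ≈ 0.908400
step 3 [1.5y] zero: DF = P = 1729/2000 ≈ 0.864500
step 4 [2y] bond c/2=9/200: DF=(1985063/2000000 − 9/200·(0.955500+0.908400+0.864500))/(1+9/200) = 8323/10000 ≈ 0.832300

1 1/2 1911/2000
2 1 2271/2500
3 3/2 1729/2000
4 2 8323/10000
DF(2y) = 8323/10000 ≈ 0.832300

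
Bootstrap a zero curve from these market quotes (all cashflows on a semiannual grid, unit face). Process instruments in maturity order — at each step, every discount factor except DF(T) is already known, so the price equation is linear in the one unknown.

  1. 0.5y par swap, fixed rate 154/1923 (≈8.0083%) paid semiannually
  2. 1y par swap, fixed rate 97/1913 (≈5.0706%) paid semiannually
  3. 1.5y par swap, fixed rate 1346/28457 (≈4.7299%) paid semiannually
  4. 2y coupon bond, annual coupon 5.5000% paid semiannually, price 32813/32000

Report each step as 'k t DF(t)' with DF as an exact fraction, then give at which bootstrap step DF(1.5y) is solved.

1 1/2 1923/2000
2 1 1903/2000
3 3/2 9327/10000
4 2 4609/5000
DF(1.5y) is solved at step 3

step 1 [0.5y] swap r/2=77/1923: DF=(1 − 77/1923·(0))/(1+77/1923) = 1923/2000 ≈ 0.961500
step 2 [1y] swap r/2=97/3826: DF=(1 − 97/3826·(0.961500))/(1+97/3826) = 1903/2000 ≈ 0.951500
step 3 [1.5y] swap r/2=673/28457: DF=(1 − 673/28457·(0.961500+0.951500))/(1+673/28457) = 9327/10000 ≈ 0.932700
step 4 [2y] bond c/2=11/400: DF=(32813/32000 − 11/400·(0.961500+0.951500+0.932700))/(1+11/400) = 4609/5000 ≈ 0.921800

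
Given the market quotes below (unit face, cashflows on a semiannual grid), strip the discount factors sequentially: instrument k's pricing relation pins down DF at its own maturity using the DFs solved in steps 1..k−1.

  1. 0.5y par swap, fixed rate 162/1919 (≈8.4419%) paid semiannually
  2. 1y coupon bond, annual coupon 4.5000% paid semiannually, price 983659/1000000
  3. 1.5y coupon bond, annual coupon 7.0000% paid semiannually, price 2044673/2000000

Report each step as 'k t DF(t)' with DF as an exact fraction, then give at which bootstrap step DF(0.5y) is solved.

1 1/2 1919/2000
2 1 9409/10000
3 3/2 1847/2000
DF(0.5y) is solved at step 1

step 1 [0.5y] swap r/2=81/1919: DF=(1 − 81/1919·(0))/(1+81/1919) = 1919/2000 ≈ 0.959500
step 2 [1y] bond c/2=9/400: DF=(983659/1000000 − 9/400·(0.959500))/(1+9/400) = 9409/10000 ≈ 0.940900
step 3 [1.5y] bond c/2=7/200: DF=(2044673/2000000 − 7/200·(0.959500+0.940900))/(1+7/200) = 1847/2000 ≈ 0.923500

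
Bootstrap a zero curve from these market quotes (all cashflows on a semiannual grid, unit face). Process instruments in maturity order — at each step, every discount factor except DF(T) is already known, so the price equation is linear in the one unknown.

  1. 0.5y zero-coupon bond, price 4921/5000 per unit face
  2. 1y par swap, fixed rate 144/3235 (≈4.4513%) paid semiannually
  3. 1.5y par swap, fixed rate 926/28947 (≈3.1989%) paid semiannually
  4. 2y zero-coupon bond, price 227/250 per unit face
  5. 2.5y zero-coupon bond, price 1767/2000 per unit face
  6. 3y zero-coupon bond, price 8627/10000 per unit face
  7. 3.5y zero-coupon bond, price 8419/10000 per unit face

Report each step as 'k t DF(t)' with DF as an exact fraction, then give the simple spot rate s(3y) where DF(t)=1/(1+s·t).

1 1/2 4921/5000
2 1 598/625
3 3/2 9537/10000
4 2 227/250
5 5/2 1767/2000
6 3 8627/10000
7 7/2 8419/10000
s(3y) = (1/(8627/10000) − 1)/(3) = 1373/25881 ≈ 5.3051%

step 1 [0.5y] zero: DF = P = 4921/5000 ≈ 0.984200
step 2 [1y] swap r/2=72/3235: DF=(1 − 72/3235·(0.984200))/(1+72/3235) = 598/625 ≈ 0.956800
step 3 [1.5y] swap r/2=463/28947: DF=(1 − 463/28947·(0.984200+0.956800))/(1+463/28947) = 9537/10000 ≈ 0.953700
step 4 [2y] zero: DF = P = 227/250 ≈ 0.908000
step 5 [2.5y] zero: DF = P = 1767/2000 ≈ 0.883500
step 6 [3y] zero: DF = P = 8627/10000 ≈ 0.862700
step 7 [3.5y] zero: DF = P = 8419/10000 ≈ 0.841900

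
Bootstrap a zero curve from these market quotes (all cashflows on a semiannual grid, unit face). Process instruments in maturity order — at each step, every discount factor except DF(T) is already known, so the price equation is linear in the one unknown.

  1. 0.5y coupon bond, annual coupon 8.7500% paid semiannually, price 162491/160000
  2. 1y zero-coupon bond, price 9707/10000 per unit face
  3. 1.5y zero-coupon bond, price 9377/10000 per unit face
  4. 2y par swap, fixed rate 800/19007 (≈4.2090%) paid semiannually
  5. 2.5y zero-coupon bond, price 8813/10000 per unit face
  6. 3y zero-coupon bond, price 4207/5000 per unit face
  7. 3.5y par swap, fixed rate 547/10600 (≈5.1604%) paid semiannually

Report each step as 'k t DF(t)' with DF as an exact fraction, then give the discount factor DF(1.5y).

1 1/2 973/1000
2 1 9707/10000
3 3/2 9377/10000
4 2 23/25
5 5/2 8813/10000
6 3 4207/5000
7 7/2 8359/10000
DF(1.5y) = 9377/10000 ≈ 0.937700

step 1 [0.5y] bond c/2=7/160: DF=(162491/160000 − 7/160·(0))/(1+7/160) = 973/1000 ≈ 0.973000
step 2 [1y] zero: DF = P = 9707/10000 ≈ 0.970700
step 3 [1.5y] zero: DF = P = 9377/10000 ≈ 0.937700
step 4 [2y] swap r/2=400/19007: DF=(1 − 400/19007·(0.973000+0.970700+0.937700))/(1+400/19007) = 23/25 ≈ 0.920000
step 5 [2.5y] zero: DF = P = 8813/10000 ≈ 0.881300
step 6 [3y] zero: DF = P = 4207/5000 ≈ 0.841400
step 7 [3.5y] swap r/2=547/21200: DF=(1 − 547/21200·(0.973000+0.970700+0.937700+0.920000+0.881300+0.841400))/(1+547/21200) = 8359/10000 ≈ 0.835900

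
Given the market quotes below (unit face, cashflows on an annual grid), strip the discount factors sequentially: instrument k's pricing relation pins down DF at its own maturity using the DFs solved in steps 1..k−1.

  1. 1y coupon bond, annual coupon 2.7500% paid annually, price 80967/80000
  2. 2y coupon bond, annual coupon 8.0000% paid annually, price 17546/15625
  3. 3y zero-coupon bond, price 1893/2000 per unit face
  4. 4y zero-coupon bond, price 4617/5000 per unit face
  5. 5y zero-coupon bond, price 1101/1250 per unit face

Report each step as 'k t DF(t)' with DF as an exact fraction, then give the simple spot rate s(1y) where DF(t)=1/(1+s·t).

1 1 197/200
2 2 2417/2500
3 3 1893/2000
4 4 4617/5000
5 5 1101/1250
s(1y) = (1/(197/200) − 1)/(1) = 3/197 ≈ 1.5228%

step 1 [1y] bond c/1=11/400: DF=(80967/80000 − 11/400·(0))/(1+11/400) = 197/200 ≈ 0.985000
step 2 [2y] bond c/1=2/25: DF=(17546/15625 − 2/25·(0.985000))/(1+2/25) = 2417/2500 ≈ 0.966800
step 3 [3y] zero: DF = P = 1893/2000 ≈ 0.946500
step 4 [4y] zero: DF = P = 4617/5000 ≈ 0.923400
step 5 [5y] zero: DF = P = 1101/1250 ≈ 0.880800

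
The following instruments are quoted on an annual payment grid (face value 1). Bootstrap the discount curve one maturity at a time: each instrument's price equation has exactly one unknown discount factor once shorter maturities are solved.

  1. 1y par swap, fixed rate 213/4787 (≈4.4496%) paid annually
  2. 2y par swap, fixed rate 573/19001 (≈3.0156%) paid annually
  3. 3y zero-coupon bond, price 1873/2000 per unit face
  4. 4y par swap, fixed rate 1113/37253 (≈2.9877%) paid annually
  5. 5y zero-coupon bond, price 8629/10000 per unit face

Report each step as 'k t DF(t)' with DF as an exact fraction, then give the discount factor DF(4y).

step 1 [1y] swap r/1=213/4787: DF=(1 − 213/4787·(0))/(1+213/4787) = 4787/5000 ≈ 0.957400
step 2 [2y] swap r/1=573/19001: DF=(1 − 573/19001·(0.957400))/(1+573/19001) = 9427/10000 ≈ 0.942700
step 3 [3y] zero: DF = P = 1873/2000 ≈ 0.936500
step 4 [4y] swap r/1=1113/37253: DF=(1 − 1113/37253·(0.957400+0.942700+0.936500))/(1+1113/37253) = 8887/10000 ≈ 0.888700
step 5 [5y] zero: DF = P = 8629/10000 ≈ 0.862900

1 1 4787/5000
2 2 9427/10000
3 3 1873/2000
4 4 8887/10000
5 5 8629/10000
DF(4y) = 8887/10000 ≈ 0.888700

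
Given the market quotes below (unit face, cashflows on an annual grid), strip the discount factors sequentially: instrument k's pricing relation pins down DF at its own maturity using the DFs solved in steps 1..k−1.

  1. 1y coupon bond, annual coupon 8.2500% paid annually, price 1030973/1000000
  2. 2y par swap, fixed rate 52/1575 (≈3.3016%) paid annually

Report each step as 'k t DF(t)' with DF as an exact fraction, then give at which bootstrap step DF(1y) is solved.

step 1 [1y] bond c/1=33/400: DF=(1030973/1000000 − 33/400·(0))/(1+33/400) = 2381/2500 ≈ 0.952400
step 2 [2y] swap r/1=52/1575: DF=(1 − 52/1575·(0.952400))/(1+52/1575) = 586/625 ≈ 0.937600

1 1 2381/2500
2 2 586/625
DF(1y) is solved at step 1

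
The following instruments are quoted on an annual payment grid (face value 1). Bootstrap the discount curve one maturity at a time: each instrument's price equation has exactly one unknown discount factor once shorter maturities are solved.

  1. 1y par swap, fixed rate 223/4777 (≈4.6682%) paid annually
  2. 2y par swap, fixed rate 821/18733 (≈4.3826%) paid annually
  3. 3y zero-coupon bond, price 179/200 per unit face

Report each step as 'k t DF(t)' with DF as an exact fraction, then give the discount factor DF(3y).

step 1 [1y] swap r/1=223/4777: DF=(1 − 223/4777·(0))/(1+223/4777) = 4777/5000 ≈ 0.955400
step 2 [2y] swap r/1=821/18733: DF=(1 − 821/18733·(0.955400))/(1+821/18733) = 9179/10000 ≈ 0.917900
step 3 [3y] zero: DF = P = 179/200 ≈ 0.895000

1 1 4777/5000
2 2 9179/10000
3 3 179/200
DF(3y) = 179/200 ≈ 0.895000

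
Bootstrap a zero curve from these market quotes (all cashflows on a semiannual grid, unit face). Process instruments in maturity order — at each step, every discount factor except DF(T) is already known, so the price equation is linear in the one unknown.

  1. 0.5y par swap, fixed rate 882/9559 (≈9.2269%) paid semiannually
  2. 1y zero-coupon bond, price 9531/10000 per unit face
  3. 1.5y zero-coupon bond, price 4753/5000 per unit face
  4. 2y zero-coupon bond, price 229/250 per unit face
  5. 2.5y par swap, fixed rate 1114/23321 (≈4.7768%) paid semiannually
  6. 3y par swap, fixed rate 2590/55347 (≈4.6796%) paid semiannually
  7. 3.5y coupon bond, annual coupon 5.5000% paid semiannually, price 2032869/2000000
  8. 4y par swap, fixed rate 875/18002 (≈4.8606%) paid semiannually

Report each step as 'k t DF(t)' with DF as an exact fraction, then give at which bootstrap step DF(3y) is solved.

1 1/2 9559/10000
2 1 9531/10000
3 3/2 4753/5000
4 2 229/250
5 5/2 4443/5000
6 3 1741/2000
7 7/2 8411/10000
8 4 33/40
DF(3y) is solved at step 6

step 1 [0.5y] swap r/2=441/9559: DF=(1 − 441/9559·(0))/(1+441/9559) = 9559/10000 ≈ 0.955900
step 2 [1y] zero: DF = P = 9531/10000 ≈ 0.953100
step 3 [1.5y] zero: DF = P = 4753/5000 ≈ 0.950600
step 4 [2y] zero: DF = P = 229/250 ≈ 0.916000
step 5 [2.5y] swap r/2=557/23321: DF=(1 − 557/23321·(0.955900+0.953100+0.950600+0.916000))/(1+557/23321) = 4443/5000 ≈ 0.888600
step 6 [3y] swap r/2=1295/55347: DF=(1 − 1295/55347·(0.955900+0.953100+0.950600+0.916000+0.888600))/(1+1295/55347) = 1741/2000 ≈ 0.870500
step 7 [3.5y] bond c/2=11/400: DF=(2032869/2000000 − 11/400·(0.955900+0.953100+0.950600+0.916000+0.888600+0.870500))/(1+11/400) = 8411/10000 ≈ 0.841100
step 8 [4y] swap r/2=875/36004: DF=(1 − 875/36004·(0.955900+0.953100+0.950600+0.916000+0.888600+0.870500+0.841100))/(1+875/36004) = 33/40 ≈ 0.825000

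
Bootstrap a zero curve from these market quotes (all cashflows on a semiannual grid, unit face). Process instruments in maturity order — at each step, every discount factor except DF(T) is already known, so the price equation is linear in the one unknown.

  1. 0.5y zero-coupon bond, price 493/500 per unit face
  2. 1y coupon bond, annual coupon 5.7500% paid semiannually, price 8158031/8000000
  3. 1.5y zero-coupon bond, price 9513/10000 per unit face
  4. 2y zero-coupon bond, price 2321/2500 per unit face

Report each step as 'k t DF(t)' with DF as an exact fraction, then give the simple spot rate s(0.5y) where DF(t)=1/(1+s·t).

1 1/2 493/500
2 1 9637/10000
3 3/2 9513/10000
4 2 2321/2500
s(0.5y) = (1/(493/500) − 1)/(1/2) = 14/493 ≈ 2.8398%

step 1 [0.5y] zero: DF = P = 493/500 ≈ 0.986000
step 2 [1y] bond c/2=23/800: DF=(8158031/8000000 − 23/800·(0.986000))/(1+23/800) = 9637/10000 ≈ 0.963700
step 3 [1.5y] zero: DF = P = 9513/10000 ≈ 0.951300
step 4 [2y] zero: DF = P = 2321/2500 ≈ 0.928400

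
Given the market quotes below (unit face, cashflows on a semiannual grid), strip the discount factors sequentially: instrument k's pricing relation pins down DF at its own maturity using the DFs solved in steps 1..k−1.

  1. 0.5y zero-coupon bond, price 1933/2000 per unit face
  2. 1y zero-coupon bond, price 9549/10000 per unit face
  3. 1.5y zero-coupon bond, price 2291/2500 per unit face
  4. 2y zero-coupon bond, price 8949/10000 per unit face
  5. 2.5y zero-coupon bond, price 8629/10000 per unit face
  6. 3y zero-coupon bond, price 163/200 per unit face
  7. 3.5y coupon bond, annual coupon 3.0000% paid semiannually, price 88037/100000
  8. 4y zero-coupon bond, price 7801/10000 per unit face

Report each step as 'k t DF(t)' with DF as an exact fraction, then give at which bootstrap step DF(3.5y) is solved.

step 1 [0.5y] zero: DF = P = 1933/2000 ≈ 0.966500
step 2 [1y] zero: DF = P = 9549/10000 ≈ 0.954900
step 3 [1.5y] zero: DF = P = 2291/2500 ≈ 0.916400
step 4 [2y] zero: DF = P = 8949/10000 ≈ 0.894900
step 5 [2.5y] zero: DF = P = 8629/10000 ≈ 0.862900
step 6 [3y] zero: DF = P = 163/200 ≈ 0.815000
step 7 [3.5y] bond c/2=3/200: DF=(88037/100000 − 3/200·(0.966500+0.954900+0.916400+0.894900+0.862900+0.815000))/(1+3/200) = 3937/5000 ≈ 0.787400
step 8 [4y] zero: DF = P = 7801/10000 ≈ 0.780100

1 1/2 1933/2000
2 1 9549/10000
3 3/2 2291/2500
4 2 8949/10000
5 5/2 8629/10000
6 3 163/200
7 7/2 3937/5000
8 4 7801/10000
DF(3.5y) is solved at step 7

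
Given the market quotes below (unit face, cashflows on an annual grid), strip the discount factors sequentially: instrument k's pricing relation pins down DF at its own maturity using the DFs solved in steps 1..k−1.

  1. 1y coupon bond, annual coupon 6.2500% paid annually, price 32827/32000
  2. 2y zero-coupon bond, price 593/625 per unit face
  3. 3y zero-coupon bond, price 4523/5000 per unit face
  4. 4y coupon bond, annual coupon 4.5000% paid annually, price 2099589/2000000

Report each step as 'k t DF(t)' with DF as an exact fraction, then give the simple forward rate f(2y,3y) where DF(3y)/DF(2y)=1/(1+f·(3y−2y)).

1 1 1931/2000
2 2 593/625
3 3 4523/5000
4 4 552/625
f(2y,3y) = ((593/625)/(4523/5000) − 1)/(1) = 221/4523 ≈ 4.8861%

step 1 [1y] bond c/1=1/16: DF=(32827/32000 − 1/16·(0))/(1+1/16) = 1931/2000 ≈ 0.965500
step 2 [2y] zero: DF = P = 593/625 ≈ 0.948800
step 3 [3y] zero: DF = P = 4523/5000 ≈ 0.904600
step 4 [4y] bond c/1=9/200: DF=(2099589/2000000 − 9/200·(0.965500+0.948800+0.904600))/(1+9/200) = 552/625 ≈ 0.883200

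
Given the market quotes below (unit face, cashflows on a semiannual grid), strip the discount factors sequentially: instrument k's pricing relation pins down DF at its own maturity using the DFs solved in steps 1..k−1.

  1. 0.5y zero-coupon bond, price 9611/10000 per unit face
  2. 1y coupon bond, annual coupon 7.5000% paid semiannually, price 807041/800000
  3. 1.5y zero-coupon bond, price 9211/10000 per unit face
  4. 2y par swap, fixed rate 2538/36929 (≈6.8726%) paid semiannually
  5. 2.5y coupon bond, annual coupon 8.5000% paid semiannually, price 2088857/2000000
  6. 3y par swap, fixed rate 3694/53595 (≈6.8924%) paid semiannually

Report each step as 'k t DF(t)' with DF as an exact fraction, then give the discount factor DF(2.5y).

step 1 [0.5y] zero: DF = P = 9611/10000 ≈ 0.961100
step 2 [1y] bond c/2=3/80: DF=(807041/800000 − 3/80·(0.961100))/(1+3/80) = 586/625 ≈ 0.937600
step 3 [1.5y] zero: DF = P = 9211/10000 ≈ 0.921100
step 4 [2y] swap r/2=1269/36929: DF=(1 − 1269/36929·(0.961100+0.937600+0.921100))/(1+1269/36929) = 8731/10000 ≈ 0.873100
step 5 [2.5y] bond c/2=17/400: DF=(2088857/2000000 − 17/400·(0.961100+0.937600+0.921100+0.873100))/(1+17/400) = 8513/10000 ≈ 0.851300
step 6 [3y] swap r/2=1847/53595: DF=(1 − 1847/53595·(0.961100+0.937600+0.921100+0.873100+0.851300))/(1+1847/53595) = 8153/10000 ≈ 0.815300

1 1/2 9611/10000
2 1 586/625
3 3/2 9211/10000
4 2 8731/10000
5 5/2 8513/10000
6 3 8153/10000
DF(2.5y) = 8513/10000 ≈ 0.851300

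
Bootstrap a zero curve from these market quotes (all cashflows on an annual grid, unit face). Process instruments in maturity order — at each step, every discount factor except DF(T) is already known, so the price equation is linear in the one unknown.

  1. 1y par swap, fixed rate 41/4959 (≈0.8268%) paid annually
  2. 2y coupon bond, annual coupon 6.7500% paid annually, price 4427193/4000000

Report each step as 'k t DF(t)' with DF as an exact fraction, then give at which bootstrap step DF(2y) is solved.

step 1 [1y] swap r/1=41/4959: DF=(1 − 41/4959·(0))/(1+41/4959) = 4959/5000 ≈ 0.991800
step 2 [2y] bond c/1=27/400: DF=(4427193/4000000 − 27/400·(0.991800))/(1+27/400) = 9741/10000 ≈ 0.974100

1 1 4959/5000
2 2 9741/10000
DF(2y) is solved at step 2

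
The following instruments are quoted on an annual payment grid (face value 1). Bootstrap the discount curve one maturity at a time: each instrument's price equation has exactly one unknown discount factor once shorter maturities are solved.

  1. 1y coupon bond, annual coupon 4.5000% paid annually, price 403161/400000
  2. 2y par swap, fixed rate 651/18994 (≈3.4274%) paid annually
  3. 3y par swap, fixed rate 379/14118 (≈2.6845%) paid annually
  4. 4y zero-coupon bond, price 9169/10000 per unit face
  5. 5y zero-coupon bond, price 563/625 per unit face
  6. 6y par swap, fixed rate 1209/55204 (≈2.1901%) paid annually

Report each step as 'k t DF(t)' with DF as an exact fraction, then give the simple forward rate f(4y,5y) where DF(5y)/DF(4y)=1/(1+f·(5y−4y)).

step 1 [1y] bond c/1=9/200: DF=(403161/400000 − 9/200·(0))/(1+9/200) = 1929/2000 ≈ 0.964500
step 2 [2y] swap r/1=651/18994: DF=(1 − 651/18994·(0.964500))/(1+651/18994) = 9349/10000 ≈ 0.934900
step 3 [3y] swap r/1=379/14118: DF=(1 − 379/14118·(0.964500+0.934900))/(1+379/14118) = 4621/5000 ≈ 0.924200
step 4 [4y] zero: DF = P = 9169/10000 ≈ 0.916900
step 5 [5y] zero: DF = P = 563/625 ≈ 0.900800
step 6 [6y] swap r/1=1209/55204: DF=(1 − 1209/55204·(0.964500+0.934900+0.924200+0.916900+0.900800))/(1+1209/55204) = 8791/10000 ≈ 0.879100

1 1 1929/2000
2 2 9349/10000
3 3 4621/5000
4 4 9169/10000
5 5 563/625
6 6 8791/10000
f(4y,5y) = ((9169/10000)/(563/625) − 1)/(1) = 161/9008 ≈ 1.7873%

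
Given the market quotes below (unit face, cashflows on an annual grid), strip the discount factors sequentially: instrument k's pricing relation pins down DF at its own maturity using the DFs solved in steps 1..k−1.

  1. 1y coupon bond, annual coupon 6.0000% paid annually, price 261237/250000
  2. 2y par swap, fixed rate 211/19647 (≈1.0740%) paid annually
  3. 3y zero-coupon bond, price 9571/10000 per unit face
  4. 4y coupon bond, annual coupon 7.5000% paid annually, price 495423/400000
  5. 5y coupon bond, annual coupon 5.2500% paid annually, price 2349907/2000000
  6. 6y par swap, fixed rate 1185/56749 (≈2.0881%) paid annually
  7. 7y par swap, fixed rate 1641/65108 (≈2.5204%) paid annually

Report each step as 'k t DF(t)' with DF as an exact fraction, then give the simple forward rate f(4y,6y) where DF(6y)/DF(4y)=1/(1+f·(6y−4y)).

step 1 [1y] bond c/1=3/50: DF=(261237/250000 − 3/50·(0))/(1+3/50) = 4929/5000 ≈ 0.985800
step 2 [2y] swap r/1=211/19647: DF=(1 − 211/19647·(0.985800))/(1+211/19647) = 9789/10000 ≈ 0.978900
step 3 [3y] zero: DF = P = 9571/10000 ≈ 0.957100
step 4 [4y] bond c/1=3/40: DF=(495423/400000 − 3/40·(0.985800+0.978900+0.957100))/(1+3/40) = 9483/10000 ≈ 0.948300
step 5 [5y] bond c/1=21/400: DF=(2349907/2000000 − 21/400·(0.985800+0.978900+0.957100+0.948300))/(1+21/400) = 9233/10000 ≈ 0.923300
step 6 [6y] swap r/1=1185/56749: DF=(1 − 1185/56749·(0.985800+0.978900+0.957100+0.948300+0.923300))/(1+1185/56749) = 1763/2000 ≈ 0.881500
step 7 [7y] swap r/1=1641/65108: DF=(1 − 1641/65108·(0.985800+0.978900+0.957100+0.948300+0.923300+0.881500))/(1+1641/65108) = 8359/10000 ≈ 0.835900

1 1 4929/5000
2 2 9789/10000
3 3 9571/10000
4 4 9483/10000
5 5 9233/10000
6 6 1763/2000
7 7 8359/10000
f(4y,6y) = ((9483/10000)/(1763/2000) − 1)/(2) = 334/8815 ≈ 3.7890%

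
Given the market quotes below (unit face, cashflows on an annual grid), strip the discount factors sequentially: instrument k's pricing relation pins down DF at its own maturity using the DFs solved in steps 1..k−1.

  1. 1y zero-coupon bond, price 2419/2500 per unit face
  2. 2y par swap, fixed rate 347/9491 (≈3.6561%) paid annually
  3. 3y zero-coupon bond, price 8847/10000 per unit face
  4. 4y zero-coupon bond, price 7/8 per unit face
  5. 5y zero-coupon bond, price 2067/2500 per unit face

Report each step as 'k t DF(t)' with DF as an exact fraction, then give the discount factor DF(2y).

step 1 [1y] zero: DF = P = 2419/2500 ≈ 0.967600
step 2 [2y] swap r/1=347/9491: DF=(1 − 347/9491·(0.967600))/(1+347/9491) = 4653/5000 ≈ 0.930600
step 3 [3y] zero: DF = P = 8847/10000 ≈ 0.884700
step 4 [4y] zero: DF = P = 7/8 ≈ 0.875000
step 5 [5y] zero: DF = P = 2067/2500 ≈ 0.826800

1 1 2419/2500
2 2 4653/5000
3 3 8847/10000
4 4 7/8
5 5 2067/2500
DF(2y) = 4653/5000 ≈ 0.930600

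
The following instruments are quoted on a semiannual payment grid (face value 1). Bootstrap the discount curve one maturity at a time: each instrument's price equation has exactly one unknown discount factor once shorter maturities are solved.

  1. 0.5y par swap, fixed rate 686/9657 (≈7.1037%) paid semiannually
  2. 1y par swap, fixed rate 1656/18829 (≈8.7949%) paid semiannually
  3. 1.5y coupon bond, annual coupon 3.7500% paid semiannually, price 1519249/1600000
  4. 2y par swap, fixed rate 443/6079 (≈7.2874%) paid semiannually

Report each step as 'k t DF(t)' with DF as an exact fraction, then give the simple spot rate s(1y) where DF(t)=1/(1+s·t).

1 1/2 9657/10000
2 1 2293/2500
3 3/2 4487/5000
4 2 8671/10000
s(1y) = (1/(2293/2500) − 1)/(1) = 207/2293 ≈ 9.0275%

step 1 [0.5y] swap r/2=343/9657: DF=(1 − 343/9657·(0))/(1+343/9657) = 9657/10000 ≈ 0.965700
step 2 [1y] swap r/2=828/18829: DF=(1 − 828/18829·(0.965700))/(1+828/18829) = 2293/2500 ≈ 0.917200
step 3 [1.5y] bond c/2=3/160: DF=(1519249/1600000 − 3/160·(0.965700+0.917200))/(1+3/160) = 4487/5000 ≈ 0.897400
step 4 [2y] swap r/2=443/12158: DF=(1 − 443/12158·(0.965700+0.917200+0.897400))/(1+443/12158) = 8671/10000 ≈ 0.867100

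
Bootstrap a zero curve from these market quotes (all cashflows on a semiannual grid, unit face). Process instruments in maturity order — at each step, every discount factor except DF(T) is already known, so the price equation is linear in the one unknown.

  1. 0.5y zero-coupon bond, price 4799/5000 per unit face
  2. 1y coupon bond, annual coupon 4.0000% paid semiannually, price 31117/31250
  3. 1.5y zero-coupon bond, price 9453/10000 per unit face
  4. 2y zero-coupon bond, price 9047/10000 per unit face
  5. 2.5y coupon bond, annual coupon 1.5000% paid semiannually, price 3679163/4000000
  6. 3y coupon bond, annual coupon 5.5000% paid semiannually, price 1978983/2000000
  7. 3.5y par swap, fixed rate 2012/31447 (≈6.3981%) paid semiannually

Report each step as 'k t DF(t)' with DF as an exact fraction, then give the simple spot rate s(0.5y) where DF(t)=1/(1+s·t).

1 1/2 4799/5000
2 1 4787/5000
3 3/2 9453/10000
4 2 9047/10000
5 5/2 8849/10000
6 3 1677/2000
7 7/2 1997/2500
s(0.5y) = (1/(4799/5000) − 1)/(1/2) = 402/4799 ≈ 8.3767%

step 1 [0.5y] zero: DF = P = 4799/5000 ≈ 0.959800
step 2 [1y] bond c/2=1/50: DF=(31117/31250 − 1/50·(0.959800))/(1+1/50) = 4787/5000 ≈ 0.957400
step 3 [1.5y] zero: DF = P = 9453/10000 ≈ 0.945300
step 4 [2y] zero: DF = P = 9047/10000 ≈ 0.904700
step 5 [2.5y] bond c/2=3/400: DF=(3679163/4000000 − 3/400·(0.959800+0.957400+0.945300+0.904700))/(1+3/400) = 8849/10000 ≈ 0.884900
step 6 [3y] bond c/2=11/400: DF=(1978983/2000000 − 11/400·(0.959800+0.957400+0.945300+0.904700+0.884900))/(1+11/400) = 1677/2000 ≈ 0.838500
step 7 [3.5y] swap r/2=1006/31447: DF=(1 − 1006/31447·(0.959800+0.957400+0.945300+0.904700+0.884900+0.838500))/(1+1006/31447) = 1997/2500 ≈ 0.798800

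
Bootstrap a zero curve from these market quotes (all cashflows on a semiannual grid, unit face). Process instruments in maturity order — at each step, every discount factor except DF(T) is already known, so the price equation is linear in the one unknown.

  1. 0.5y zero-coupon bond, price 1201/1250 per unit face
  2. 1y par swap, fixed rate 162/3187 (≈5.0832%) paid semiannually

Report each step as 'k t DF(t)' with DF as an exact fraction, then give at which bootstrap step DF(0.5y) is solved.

step 1 [0.5y] zero: DF = P = 1201/1250 ≈ 0.960800
step 2 [1y] swap r/2=81/3187: DF=(1 − 81/3187·(0.960800))/(1+81/3187) = 4757/5000 ≈ 0.951400

1 1/2 1201/1250
2 1 4757/5000
DF(0.5y) is solved at step 1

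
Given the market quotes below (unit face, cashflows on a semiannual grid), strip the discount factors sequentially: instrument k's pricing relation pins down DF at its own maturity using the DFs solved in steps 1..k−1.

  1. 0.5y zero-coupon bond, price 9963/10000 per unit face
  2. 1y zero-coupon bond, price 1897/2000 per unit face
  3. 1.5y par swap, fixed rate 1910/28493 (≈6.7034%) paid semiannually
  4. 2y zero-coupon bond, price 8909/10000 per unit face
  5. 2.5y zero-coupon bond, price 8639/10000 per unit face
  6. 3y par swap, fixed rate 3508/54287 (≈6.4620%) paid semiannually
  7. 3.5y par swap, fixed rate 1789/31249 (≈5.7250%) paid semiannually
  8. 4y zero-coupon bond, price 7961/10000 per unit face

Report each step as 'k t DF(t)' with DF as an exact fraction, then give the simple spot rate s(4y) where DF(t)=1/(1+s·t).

1 1/2 9963/10000
2 1 1897/2000
3 3/2 1809/2000
4 2 8909/10000
5 5/2 8639/10000
6 3 4123/5000
7 7/2 8211/10000
8 4 7961/10000
s(4y) = (1/(7961/10000) − 1)/(4) = 2039/31844 ≈ 6.4031%

step 1 [0.5y] zero: DF = P = 9963/10000 ≈ 0.996300
step 2 [1y] zero: DF = P = 1897/2000 ≈ 0.948500
step 3 [1.5y] swap r/2=955/28493: DF=(1 − 955/28493·(0.996300+0.948500))/(1+955/28493) = 1809/2000 ≈ 0.904500
step 4 [2y] zero: DF = P = 8909/10000 ≈ 0.890900
step 5 [2.5y] zero: DF = P = 8639/10000 ≈ 0.863900
step 6 [3y] swap r/2=1754/54287: DF=(1 − 1754/54287·(0.996300+0.948500+0.904500+0.890900+0.863900))/(1+1754/54287) = 4123/5000 ≈ 0.824600
step 7 [3.5y] swap r/2=1789/62498: DF=(1 − 1789/62498·(0.996300+0.948500+0.904500+0.890900+0.863900+0.824600))/(1+1789/62498) = 8211/10000 ≈ 0.821100
step 8 [4y] zero: DF = P = 7961/10000 ≈ 0.796100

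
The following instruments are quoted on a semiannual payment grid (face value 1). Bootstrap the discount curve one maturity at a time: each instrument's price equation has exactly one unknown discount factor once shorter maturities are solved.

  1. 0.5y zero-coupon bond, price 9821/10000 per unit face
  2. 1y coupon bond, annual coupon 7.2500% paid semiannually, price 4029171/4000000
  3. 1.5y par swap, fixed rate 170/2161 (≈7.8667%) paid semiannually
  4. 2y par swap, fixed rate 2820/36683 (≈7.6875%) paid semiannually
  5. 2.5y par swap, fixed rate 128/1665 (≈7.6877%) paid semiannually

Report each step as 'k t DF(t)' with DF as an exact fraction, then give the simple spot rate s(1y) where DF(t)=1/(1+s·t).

1 1/2 9821/10000
2 1 9377/10000
3 3/2 1779/2000
4 2 859/1000
5 5/2 517/625
s(1y) = (1/(9377/10000) − 1)/(1) = 623/9377 ≈ 6.6439%

step 1 [0.5y] zero: DF = P = 9821/10000 ≈ 0.982100
step 2 [1y] bond c/2=29/800: DF=(4029171/4000000 − 29/800·(0.982100))/(1+29/800) = 9377/10000 ≈ 0.937700
step 3 [1.5y] swap r/2=85/2161: DF=(1 − 85/2161·(0.982100+0.937700))/(1+85/2161) = 1779/2000 ≈ 0.889500
step 4 [2y] swap r/2=1410/36683: DF=(1 − 1410/36683·(0.982100+0.937700+0.889500))/(1+1410/36683) = 859/1000 ≈ 0.859000
step 5 [2.5y] swap r/2=64/1665: DF=(1 − 64/1665·(0.982100+0.937700+0.889500+0.859000))/(1+64/1665) = 517/625 ≈ 0.827200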